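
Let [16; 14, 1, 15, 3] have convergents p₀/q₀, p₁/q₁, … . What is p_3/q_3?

3840/239

Using pₖ = aₖpₖ₋₁ + pₖ₋₂, qₖ = aₖqₖ₋₁ + qₖ₋₂ (with p₋₁=1, p₋₂=0, q₋₁=0, q₋₂=1):
  k=0: a=16, p=16, q=1
  k=1: a=14, p=225, q=14
  k=2: a=1, p=241, q=15
  k=3: a=15, p=3840, q=239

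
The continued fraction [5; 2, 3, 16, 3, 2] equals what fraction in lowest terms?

Fold from the inside: start with 2/1.
  3 + 1/2 = 7/2
  16 + 2/7 = 114/7
  3 + 7/114 = 349/114
  2 + 114/349 = 812/349
  5 + 349/812 = 4409/812

4409/812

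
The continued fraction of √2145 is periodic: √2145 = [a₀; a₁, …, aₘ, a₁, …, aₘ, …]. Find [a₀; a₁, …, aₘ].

[46; 3, 5, 2, 5, 3, 92]

a₀ = ⌊√2145⌋ = 46.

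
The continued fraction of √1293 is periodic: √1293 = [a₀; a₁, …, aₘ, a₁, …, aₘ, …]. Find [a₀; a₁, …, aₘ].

a₀ = ⌊√1293⌋ = 35.

[35; 1, 22, 1, 70]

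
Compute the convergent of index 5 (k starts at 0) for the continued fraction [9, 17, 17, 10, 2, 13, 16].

747599/82529

Using pₖ = aₖpₖ₋₁ + pₖ₋₂, qₖ = aₖqₖ₋₁ + qₖ₋₂ (with p₋₁=1, p₋₂=0, q₋₁=0, q₋₂=1):
  k=0: a=9, p=9, q=1
  k=1: a=17, p=154, q=17
  k=2: a=17, p=2627, q=290
  k=3: a=10, p=26424, q=2917
  k=4: a=2, p=55475, q=6124
  k=5: a=13, p=747599, q=82529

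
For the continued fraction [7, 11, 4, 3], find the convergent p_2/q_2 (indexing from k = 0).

319/45

Using pₖ = aₖpₖ₋₁ + pₖ₋₂, qₖ = aₖqₖ₋₁ + qₖ₋₂ (with p₋₁=1, p₋₂=0, q₋₁=0, q₋₂=1):
  k=0: a=7, p=7, q=1
  k=1: a=11, p=78, q=11
  k=2: a=4, p=319, q=45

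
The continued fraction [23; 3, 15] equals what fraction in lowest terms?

1073/46

Fold from the inside: start with 15/1.
  3 + 1/15 = 46/15
  23 + 15/46 = 1073/46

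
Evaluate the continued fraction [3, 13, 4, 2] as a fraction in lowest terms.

Fold from the inside: start with 2/1.
  4 + 1/2 = 9/2
  13 + 2/9 = 119/9
  3 + 9/119 = 366/119

366/119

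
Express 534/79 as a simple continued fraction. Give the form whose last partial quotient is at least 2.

534 = 6·79 + 60
79 = 1·60 + 19
60 = 3·19 + 3
19 = 6·3 + 1
3 = 3·1 + 0  (stop)
So 534/79 = [6; 1, 3, 6, 3].

[6; 1, 3, 6, 3]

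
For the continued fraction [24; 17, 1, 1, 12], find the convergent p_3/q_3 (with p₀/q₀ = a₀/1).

Using pₖ = aₖpₖ₋₁ + pₖ₋₂, qₖ = aₖqₖ₋₁ + qₖ₋₂ (with p₋₁=1, p₋₂=0, q₋₁=0, q₋₂=1):
  k=0: a=24, p=24, q=1
  k=1: a=17, p=409, q=17
  k=2: a=1, p=433, q=18
  k=3: a=1, p=842, q=35

842/35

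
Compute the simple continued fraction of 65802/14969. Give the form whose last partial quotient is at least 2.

65802 = 4*14969 + 5926
14969 = 2*5926 + 3117
5926 = 1*3117 + 2809
3117 = 1*2809 + 308
2809 = 9*308 + 37
308 = 8*37 + 12
37 = 3*12 + 1
12 = 12*1 + 0  (stop)
So 65802/14969 = [4; 2, 1, 1, 9, 8, 3, 12].

[4; 2, 1, 1, 9, 8, 3, 12]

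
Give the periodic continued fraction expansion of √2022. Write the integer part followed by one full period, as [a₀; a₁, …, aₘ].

[44; 1, 28, 1, 88]

a₀ = ⌊√2022⌋ = 44.
With m₀=0, d₀=1 and mₖ₊₁ = dₖaₖ − mₖ, dₖ₊₁ = (n − mₖ₊₁²)/dₖ, aₖ₊₁ = ⌊(a₀+mₖ₊₁)/dₖ₊₁⌋:
  k=1: m=44, d=86, a=1
  k=2: m=42, d=3, a=28
  k=3: m=42, d=86, a=1
  k=4: m=44, d=1, a=88
d=1 and a=2a₀=88 at k=4, so the next step gives (m, d) = (44, 86) again — its k=1 value — and the period has length 4.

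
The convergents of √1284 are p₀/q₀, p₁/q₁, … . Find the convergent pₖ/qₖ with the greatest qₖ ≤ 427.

√1284 = [35; 1, 4, 1, 70, …] (period length 4).
Convergents:
  p_0/q_0 = 35/1
  p_1/q_1 = 36/1
  p_2/q_2 = 179/5
  p_3/q_3 = 215/6
  p_4/q_4 = 15229/425
  p_5/q_5 = 15444/431
q_4 = 425 ≤ 427 < 431 = q_5, so the answer is 15229/425.

15229/425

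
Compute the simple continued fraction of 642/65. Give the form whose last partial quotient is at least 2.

642 = 9·65 + 57
65 = 1·57 + 8
57 = 7·8 + 1
8 = 8·1 + 0  (stop)
So 642/65 = [9; 1, 7, 8].

[9; 1, 7, 8]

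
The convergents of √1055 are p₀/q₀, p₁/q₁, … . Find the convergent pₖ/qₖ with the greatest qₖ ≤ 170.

√1055 = [32; 2, 12, 2, 64, …] (period length 4).
Convergents:
  p_0/q_0 = 32/1
  p_1/q_1 = 65/2
  p_2/q_2 = 812/25
  p_3/q_3 = 1689/52
  p_4/q_4 = 108908/3353
q_3 = 52 ≤ 170 < 3353 = q_4, so the answer is 1689/52.

1689/52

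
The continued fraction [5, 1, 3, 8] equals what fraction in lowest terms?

Using pₖ = aₖpₖ₋₁ + pₖ₋₂ and qₖ = aₖqₖ₋₁ + qₖ₋₂:
  k=0: a=5, p=5, q=1
  k=1: a=1, p=6, q=1
  k=2: a=3, p=23, q=4
  k=3: a=8, p=190, q=33

190/33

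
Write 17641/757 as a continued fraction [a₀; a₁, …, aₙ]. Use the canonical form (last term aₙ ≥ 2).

17641 = 23×757 + 230
757 = 3×230 + 67
230 = 3×67 + 29
67 = 2×29 + 9
29 = 3×9 + 2
9 = 4×2 + 1
2 = 2×1 + 0  (stop)
So 17641/757 = [23; 3, 3, 2, 3, 4, 2].

[23; 3, 3, 2, 3, 4, 2]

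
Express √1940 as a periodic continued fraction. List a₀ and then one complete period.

[44; 22, 88]

a₀ = ⌊√1940⌋ = 44.
With m₀=0, d₀=1 and mₖ₊₁ = dₖaₖ − mₖ, dₖ₊₁ = (n − mₖ₊₁²)/dₖ, aₖ₊₁ = ⌊(a₀+mₖ₊₁)/dₖ₊₁⌋:
  k=1: m=44, d=4, a=22
  k=2: m=44, d=1, a=88
d=1 and a=2a₀=88 at k=2, so the next step gives (m, d) = (44, 4) again — its k=1 value — and the period has length 2.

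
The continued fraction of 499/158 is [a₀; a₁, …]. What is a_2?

499 = 3·158 + 25   →  a_0 = 3
158 = 6·25 + 8   →  a_1 = 6
25 = 3·8 + 1   →  a_2 = 3

3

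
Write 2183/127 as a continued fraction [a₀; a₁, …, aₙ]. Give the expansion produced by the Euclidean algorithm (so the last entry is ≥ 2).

2183 = 17×127 + 24
127 = 5×24 + 7
24 = 3×7 + 3
7 = 2×3 + 1
3 = 3×1 + 0  (stop)
So 2183/127 = [17; 5, 3, 2, 3].

[17; 5, 3, 2, 3]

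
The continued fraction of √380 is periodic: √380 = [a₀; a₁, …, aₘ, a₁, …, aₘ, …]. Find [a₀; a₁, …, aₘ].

a₀ = ⌊√380⌋ = 19.
With m₀=0, d₀=1 and mₖ₊₁ = dₖaₖ − mₖ, dₖ₊₁ = (n − mₖ₊₁²)/dₖ, aₖ₊₁ = ⌊(a₀+mₖ₊₁)/dₖ₊₁⌋:
  k=1: m=19, d=19, a=2
  k=2: m=19, d=1, a=38
d=1 and a=2a₀=38 at k=2, so the next step gives (m, d) = (19, 19) again — its k=1 value — and the period has length 2.

[19; 2, 38]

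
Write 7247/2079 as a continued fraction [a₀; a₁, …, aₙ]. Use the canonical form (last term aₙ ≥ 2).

7247 = 3×2079 + 1010
2079 = 2×1010 + 59
1010 = 17×59 + 7
59 = 8×7 + 3
7 = 2×3 + 1
3 = 3×1 + 0  (stop)
So 7247/2079 = [3; 2, 17, 8, 2, 3].

[3; 2, 17, 8, 2, 3]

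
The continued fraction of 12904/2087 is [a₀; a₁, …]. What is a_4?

12904 = 6·2087 + 382   →  a_0 = 6
2087 = 5·382 + 177   →  a_1 = 5
382 = 2·177 + 28   →  a_2 = 2
177 = 6·28 + 9   →  a_3 = 6
28 = 3·9 + 1   →  a_4 = 3

3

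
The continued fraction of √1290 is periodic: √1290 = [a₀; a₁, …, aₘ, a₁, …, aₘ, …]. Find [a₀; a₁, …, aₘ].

[35; 1, 10, 1, 70]

a₀ = ⌊√1290⌋ = 35.
With m₀=0, d₀=1 and mₖ₊₁ = dₖaₖ − mₖ, dₖ₊₁ = (n − mₖ₊₁²)/dₖ, aₖ₊₁ = ⌊(a₀+mₖ₊₁)/dₖ₊₁⌋:
  k=1: m=35, d=65, a=1
  k=2: m=30, d=6, a=10
  k=3: m=30, d=65, a=1
  k=4: m=35, d=1, a=70
d=1 and a=2a₀=70 at k=4, so the next step gives (m, d) = (35, 65) again — its k=1 value — and the period has length 4.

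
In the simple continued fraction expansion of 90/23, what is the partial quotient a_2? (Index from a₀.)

10

90 = 3·23 + 21   →  a_0 = 3
23 = 1·21 + 2   →  a_1 = 1
21 = 10·2 + 1   →  a_2 = 10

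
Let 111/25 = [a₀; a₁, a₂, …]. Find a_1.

111 = 4·25 + 11   →  a_0 = 4
25 = 2·11 + 3   →  a_1 = 2

2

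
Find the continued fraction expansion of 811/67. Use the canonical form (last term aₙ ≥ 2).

811 = 12*67 + 7
67 = 9*7 + 4
7 = 1*4 + 3
4 = 1*3 + 1
3 = 3*1 + 0  (stop)
So 811/67 = [12; 9, 1, 1, 3].

[12; 9, 1, 1, 3]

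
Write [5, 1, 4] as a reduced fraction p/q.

Fold from the inside: start with 4/1.
  1 + 1/4 = 5/4
  5 + 4/5 = 29/5

29/5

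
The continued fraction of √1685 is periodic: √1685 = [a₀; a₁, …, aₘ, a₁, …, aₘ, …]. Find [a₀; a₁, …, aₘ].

[41; 20, 1, 1, 20, 82]

a₀ = ⌊√1685⌋ = 41.
With m₀=0, d₀=1 and mₖ₊₁ = dₖaₖ − mₖ, dₖ₊₁ = (n − mₖ₊₁²)/dₖ, aₖ₊₁ = ⌊(a₀+mₖ₊₁)/dₖ₊₁⌋:
  k=1: m=41, d=4, a=20
  k=2: m=39, d=41, a=1
  k=3: m=2, d=41, a=1
  k=4: m=39, d=4, a=20
  k=5: m=41, d=1, a=82
d=1 and a=2a₀=82 at k=5, so the next step gives (m, d) = (41, 4) again — its k=1 value — and the period has length 5.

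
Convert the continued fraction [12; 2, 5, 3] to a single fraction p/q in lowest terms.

Fold from the inside: start with 3/1.
  5 + 1/3 = 16/3
  2 + 3/16 = 35/16
  12 + 16/35 = 436/35

436/35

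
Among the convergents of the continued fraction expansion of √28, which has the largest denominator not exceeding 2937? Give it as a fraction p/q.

9403/1777

√28 = [5; 3, 2, 3, 10, …] (period length 4).
Convergents:
  p_0/q_0 = 5/1
  p_1/q_1 = 16/3
  p_2/q_2 = 37/7
  p_3/q_3 = 127/24
  p_4/q_4 = 1307/247
  p_5/q_5 = 4048/765
  p_6/q_6 = 9403/1777
  p_7/q_7 = 32257/6096
q_6 = 1777 ≤ 2937 < 6096 = q_7, so the answer is 9403/1777.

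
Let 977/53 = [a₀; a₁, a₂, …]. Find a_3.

3

977 = 18·53 + 23   →  a_0 = 18
53 = 2·23 + 7   →  a_1 = 2
23 = 3·7 + 2   →  a_2 = 3
7 = 3·2 + 1   →  a_3 = 3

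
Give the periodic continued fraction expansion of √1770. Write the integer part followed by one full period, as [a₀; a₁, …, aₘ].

a₀ = ⌊√1770⌋ = 42.
With m₀=0, d₀=1 and mₖ₊₁ = dₖaₖ − mₖ, dₖ₊₁ = (n − mₖ₊₁²)/dₖ, aₖ₊₁ = ⌊(a₀+mₖ₊₁)/dₖ₊₁⌋:
  k=1: m=42, d=6, a=14
  k=2: m=42, d=1, a=84
d=1 and a=2a₀=84 at k=2, so the next step gives (m, d) = (42, 6) again — its k=1 value — and the period has length 2.

[42; 14, 84]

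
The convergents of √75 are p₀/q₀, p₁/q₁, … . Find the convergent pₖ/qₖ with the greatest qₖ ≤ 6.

26/3

√75 = [8; 1, 1, 1, 16, …] (period length 4).
Convergents:
  p_0/q_0 = 8/1
  p_1/q_1 = 9/1
  p_2/q_2 = 17/2
  p_3/q_3 = 26/3
  p_4/q_4 = 433/50
q_3 = 3 ≤ 6 < 50 = q_4, so the answer is 26/3.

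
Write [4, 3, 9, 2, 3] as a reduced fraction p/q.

886/205

Using pₖ = aₖpₖ₋₁ + pₖ₋₂ and qₖ = aₖqₖ₋₁ + qₖ₋₂:
  k=0: a=4, p=4, q=1
  k=1: a=3, p=13, q=3
  k=2: a=9, p=121, q=28
  k=3: a=2, p=255, q=59
  k=4: a=3, p=886, q=205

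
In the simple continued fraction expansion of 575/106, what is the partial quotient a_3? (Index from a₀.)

575 = 5·106 + 45   →  a_0 = 5
106 = 2·45 + 16   →  a_1 = 2
45 = 2·16 + 13   →  a_2 = 2
16 = 1·13 + 3   →  a_3 = 1

1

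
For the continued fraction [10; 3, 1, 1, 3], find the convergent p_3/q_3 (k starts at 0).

Using pₖ = aₖpₖ₋₁ + pₖ₋₂, qₖ = aₖqₖ₋₁ + qₖ₋₂ (with p₋₁=1, p₋₂=0, q₋₁=0, q₋₂=1):
  k=0: a=10, p=10, q=1
  k=1: a=3, p=31, q=3
  k=2: a=1, p=41, q=4
  k=3: a=1, p=72, q=7

72/7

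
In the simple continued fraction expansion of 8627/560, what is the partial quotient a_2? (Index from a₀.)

8627 = 15·560 + 227   →  a_0 = 15
560 = 2·227 + 106   →  a_1 = 2
227 = 2·106 + 15   →  a_2 = 2

2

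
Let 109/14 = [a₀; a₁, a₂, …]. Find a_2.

109 = 7·14 + 11   →  a_0 = 7
14 = 1·11 + 3   →  a_1 = 1
11 = 3·3 + 2   →  a_2 = 3

3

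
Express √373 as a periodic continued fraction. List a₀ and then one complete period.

a₀ = ⌊√373⌋ = 19.
With m₀=0, d₀=1 and mₖ₊₁ = dₖaₖ − mₖ, dₖ₊₁ = (n − mₖ₊₁²)/dₖ, aₖ₊₁ = ⌊(a₀+mₖ₊₁)/dₖ₊₁⌋:
  k=1: m=19, d=12, a=3
  k=2: m=17, d=7, a=5
  k=3: m=18, d=7, a=5
  k=4: m=17, d=12, a=3
  k=5: m=19, d=1, a=38
d=1 and a=2a₀=38 at k=5, so the next step gives (m, d) = (19, 12) again — its k=1 value — and the period has length 5.

[19; 3, 5, 5, 3, 38]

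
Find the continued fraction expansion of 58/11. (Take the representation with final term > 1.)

58 = 5*11 + 3
11 = 3*3 + 2
3 = 1*2 + 1
2 = 2*1 + 0  (stop)
So 58/11 = [5; 3, 1, 2].

[5; 3, 1, 2]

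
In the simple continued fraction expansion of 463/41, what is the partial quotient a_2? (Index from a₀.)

2

463 = 11·41 + 12   →  a_0 = 11
41 = 3·12 + 5   →  a_1 = 3
12 = 2·5 + 2   →  a_2 = 2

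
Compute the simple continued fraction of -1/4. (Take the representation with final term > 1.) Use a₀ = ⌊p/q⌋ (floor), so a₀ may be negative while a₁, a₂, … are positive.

[-1; 1, 3]

-1 = -1*4 + 3
4 = 1*3 + 1
3 = 3*1 + 0  (stop)
So -1/4 = [-1; 1, 3].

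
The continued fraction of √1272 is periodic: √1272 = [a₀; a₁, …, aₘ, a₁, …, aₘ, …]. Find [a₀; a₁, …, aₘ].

a₀ = ⌊√1272⌋ = 35.
With m₀=0, d₀=1 and mₖ₊₁ = dₖaₖ − mₖ, dₖ₊₁ = (n − mₖ₊₁²)/dₖ, aₖ₊₁ = ⌊(a₀+mₖ₊₁)/dₖ₊₁⌋:
  k=1: m=35, d=47, a=1
  k=2: m=12, d=24, a=1
  k=3: m=12, d=47, a=1
  k=4: m=35, d=1, a=70
d=1 and a=2a₀=70 at k=4, so the next step gives (m, d) = (35, 47) again — its k=1 value — and the period has length 4.

[35; 1, 1, 1, 70]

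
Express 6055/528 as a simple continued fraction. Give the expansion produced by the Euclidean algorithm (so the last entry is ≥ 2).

6055 = 11·528 + 247
528 = 2·247 + 34
247 = 7·34 + 9
34 = 3·9 + 7
9 = 1·7 + 2
7 = 3·2 + 1
2 = 2·1 + 0  (stop)
So 6055/528 = [11; 2, 7, 3, 1, 3, 2].

[11; 2, 7, 3, 1, 3, 2]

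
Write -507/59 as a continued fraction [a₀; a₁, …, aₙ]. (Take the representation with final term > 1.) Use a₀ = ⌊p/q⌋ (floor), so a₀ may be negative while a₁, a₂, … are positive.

-507 = -9*59 + 24
59 = 2*24 + 11
24 = 2*11 + 2
11 = 5*2 + 1
2 = 2*1 + 0  (stop)
So -507/59 = [-9; 2, 2, 5, 2].

[-9; 2, 2, 5, 2]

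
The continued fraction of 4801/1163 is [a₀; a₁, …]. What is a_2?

1

4801 = 4·1163 + 149   →  a_0 = 4
1163 = 7·149 + 120   →  a_1 = 7
149 = 1·120 + 29   →  a_2 = 1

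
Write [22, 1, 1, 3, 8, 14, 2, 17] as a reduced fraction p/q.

Using pₖ = aₖpₖ₋₁ + pₖ₋₂ and qₖ = aₖqₖ₋₁ + qₖ₋₂:
  k=0: a=22, p=22, q=1
  k=1: a=1, p=23, q=1
  k=2: a=1, p=45, q=2
  k=3: a=3, p=158, q=7
  k=4: a=8, p=1309, q=58
  k=5: a=14, p=18484, q=819
  k=6: a=2, p=38277, q=1696
  k=7: a=17, p=669193, q=29651

669193/29651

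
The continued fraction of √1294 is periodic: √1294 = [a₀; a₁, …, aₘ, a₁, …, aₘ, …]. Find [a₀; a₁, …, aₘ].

[35; 1, 34, 1, 70]

a₀ = ⌊√1294⌋ = 35.
With m₀=0, d₀=1 and mₖ₊₁ = dₖaₖ − mₖ, dₖ₊₁ = (n − mₖ₊₁²)/dₖ, aₖ₊₁ = ⌊(a₀+mₖ₊₁)/dₖ₊₁⌋:
  k=1: m=35, d=69, a=1
  k=2: m=34, d=2, a=34
  k=3: m=34, d=69, a=1
  k=4: m=35, d=1, a=70
d=1 and a=2a₀=70 at k=4, so the next step gives (m, d) = (35, 69) again — its k=1 value — and the period has length 4.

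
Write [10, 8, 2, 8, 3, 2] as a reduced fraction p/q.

Using pₖ = aₖpₖ₋₁ + pₖ₋₂ and qₖ = aₖqₖ₋₁ + qₖ₋₂:
  k=0: a=10, p=10, q=1
  k=1: a=8, p=81, q=8
  k=2: a=2, p=172, q=17
  k=3: a=8, p=1457, q=144
  k=4: a=3, p=4543, q=449
  k=5: a=2, p=10543, q=1042

10543/1042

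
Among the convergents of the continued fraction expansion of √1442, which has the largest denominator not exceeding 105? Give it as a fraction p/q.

√1442 = [37; 1, 36, 1, 74, …] (period length 4).
Convergents:
  p_0/q_0 = 37/1
  p_1/q_1 = 38/1
  p_2/q_2 = 1405/37
  p_3/q_3 = 1443/38
  p_4/q_4 = 108187/2849
q_3 = 38 ≤ 105 < 2849 = q_4, so the answer is 1443/38.

1443/38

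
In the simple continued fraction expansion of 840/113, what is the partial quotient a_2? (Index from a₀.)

3

840 = 7·113 + 49   →  a_0 = 7
113 = 2·49 + 15   →  a_1 = 2
49 = 3·15 + 4   →  a_2 = 3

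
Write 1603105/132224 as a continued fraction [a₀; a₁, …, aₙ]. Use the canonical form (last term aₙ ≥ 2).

[12; 8, 18, 2, 19, 1, 2, 7]

1603105 = 12*132224 + 16417
132224 = 8*16417 + 888
16417 = 18*888 + 433
888 = 2*433 + 22
433 = 19*22 + 15
22 = 1*15 + 7
15 = 2*7 + 1
7 = 7*1 + 0  (stop)
So 1603105/132224 = [12; 8, 18, 2, 19, 1, 2, 7].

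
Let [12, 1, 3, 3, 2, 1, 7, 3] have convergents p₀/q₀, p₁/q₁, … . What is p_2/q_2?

Using pₖ = aₖpₖ₋₁ + pₖ₋₂, qₖ = aₖqₖ₋₁ + qₖ₋₂ (with p₋₁=1, p₋₂=0, q₋₁=0, q₋₂=1):
  k=0: a=12, p=12, q=1
  k=1: a=1, p=13, q=1
  k=2: a=3, p=51, q=4

51/4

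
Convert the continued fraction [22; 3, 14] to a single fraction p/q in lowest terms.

960/43

Fold from the inside: start with 14/1.
  3 + 1/14 = 43/14
  22 + 14/43 = 960/43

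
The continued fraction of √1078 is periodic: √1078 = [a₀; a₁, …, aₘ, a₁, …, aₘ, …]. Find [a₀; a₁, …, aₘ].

a₀ = ⌊√1078⌋ = 32.
With m₀=0, d₀=1 and mₖ₊₁ = dₖaₖ − mₖ, dₖ₊₁ = (n − mₖ₊₁²)/dₖ, aₖ₊₁ = ⌊(a₀+mₖ₊₁)/dₖ₊₁⌋:
  k=1: m=32, d=54, a=1
  k=2: m=22, d=11, a=4
  k=3: m=22, d=54, a=1
  k=4: m=32, d=1, a=64
d=1 and a=2a₀=64 at k=4, so the next step gives (m, d) = (32, 54) again — its k=1 value — and the period has length 4.

[32; 1, 4, 1, 64]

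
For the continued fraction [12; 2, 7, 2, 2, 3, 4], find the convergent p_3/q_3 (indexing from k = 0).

Using pₖ = aₖpₖ₋₁ + pₖ₋₂, qₖ = aₖqₖ₋₁ + qₖ₋₂ (with p₋₁=1, p₋₂=0, q₋₁=0, q₋₂=1):
  k=0: a=12, p=12, q=1
  k=1: a=2, p=25, q=2
  k=2: a=7, p=187, q=15
  k=3: a=2, p=399, q=32

399/32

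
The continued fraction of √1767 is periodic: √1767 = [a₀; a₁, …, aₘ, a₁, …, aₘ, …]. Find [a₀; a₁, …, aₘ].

a₀ = ⌊√1767⌋ = 42.
With m₀=0, d₀=1 and mₖ₊₁ = dₖaₖ − mₖ, dₖ₊₁ = (n − mₖ₊₁²)/dₖ, aₖ₊₁ = ⌊(a₀+mₖ₊₁)/dₖ₊₁⌋:
  k=1: m=42, d=3, a=28
  k=2: m=42, d=1, a=84
d=1 and a=2a₀=84 at k=2, so the next step gives (m, d) = (42, 3) again — its k=1 value — and the period has length 2.

[42; 28, 84]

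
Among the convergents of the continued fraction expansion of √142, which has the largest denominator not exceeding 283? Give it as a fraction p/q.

3277/275

√142 = [11; 1, 10, 1, 22, …] (period length 4).
Convergents:
  p_0/q_0 = 11/1
  p_1/q_1 = 12/1
  p_2/q_2 = 131/11
  p_3/q_3 = 143/12
  p_4/q_4 = 3277/275
  p_5/q_5 = 3420/287
q_4 = 275 ≤ 283 < 287 = q_5, so the answer is 3277/275.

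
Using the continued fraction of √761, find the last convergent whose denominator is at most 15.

331/12

√761 = [27; 1, 1, 2, 2, 1, 1, 54, …] (period length 7).
Convergents:
  p_0/q_0 = 27/1
  p_1/q_1 = 28/1
  p_2/q_2 = 55/2
  p_3/q_3 = 138/5
  p_4/q_4 = 331/12
  p_5/q_5 = 469/17
q_4 = 12 ≤ 15 < 17 = q_5, so the answer is 331/12.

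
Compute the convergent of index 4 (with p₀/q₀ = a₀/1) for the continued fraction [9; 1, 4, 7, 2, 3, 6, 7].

Using pₖ = aₖpₖ₋₁ + pₖ₋₂, qₖ = aₖqₖ₋₁ + qₖ₋₂ (with p₋₁=1, p₋₂=0, q₋₁=0, q₋₂=1):
  k=0: a=9, p=9, q=1
  k=1: a=1, p=10, q=1
  k=2: a=4, p=49, q=5
  k=3: a=7, p=353, q=36
  k=4: a=2, p=755, q=77

755/77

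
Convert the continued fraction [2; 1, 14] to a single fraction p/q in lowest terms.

44/15

Using pₖ = aₖpₖ₋₁ + pₖ₋₂ and qₖ = aₖqₖ₋₁ + qₖ₋₂:
  k=0: a=2, p=2, q=1
  k=1: a=1, p=3, q=1
  k=2: a=14, p=44, q=15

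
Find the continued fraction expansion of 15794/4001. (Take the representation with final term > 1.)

15794 = 3*4001 + 3791
4001 = 1*3791 + 210
3791 = 18*210 + 11
210 = 19*11 + 1
11 = 11*1 + 0  (stop)
So 15794/4001 = [3; 1, 18, 19, 11].

[3; 1, 18, 19, 11]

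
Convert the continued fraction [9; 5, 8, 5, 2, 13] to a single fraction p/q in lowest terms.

Using pₖ = aₖpₖ₋₁ + pₖ₋₂ and qₖ = aₖqₖ₋₁ + qₖ₋₂:
  k=0: a=9, p=9, q=1
  k=1: a=5, p=46, q=5
  k=2: a=8, p=377, q=41
  k=3: a=5, p=1931, q=210
  k=4: a=2, p=4239, q=461
  k=5: a=13, p=57038, q=6203

57038/6203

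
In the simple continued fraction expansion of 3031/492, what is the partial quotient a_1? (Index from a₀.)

3031 = 6·492 + 79   →  a_0 = 6
492 = 6·79 + 18   →  a_1 = 6

6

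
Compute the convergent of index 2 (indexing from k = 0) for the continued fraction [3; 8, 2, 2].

Using pₖ = aₖpₖ₋₁ + pₖ₋₂, qₖ = aₖqₖ₋₁ + qₖ₋₂ (with p₋₁=1, p₋₂=0, q₋₁=0, q₋₂=1):
  k=0: a=3, p=3, q=1
  k=1: a=8, p=25, q=8
  k=2: a=2, p=53, q=17

53/17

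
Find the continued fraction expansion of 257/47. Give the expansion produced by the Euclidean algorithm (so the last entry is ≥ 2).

[5; 2, 7, 3]

257 = 5×47 + 22
47 = 2×22 + 3
22 = 7×3 + 1
3 = 3×1 + 0  (stop)
So 257/47 = [5; 2, 7, 3].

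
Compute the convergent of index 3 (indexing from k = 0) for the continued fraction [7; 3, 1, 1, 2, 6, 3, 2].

51/7

Using pₖ = aₖpₖ₋₁ + pₖ₋₂, qₖ = aₖqₖ₋₁ + qₖ₋₂ (with p₋₁=1, p₋₂=0, q₋₁=0, q₋₂=1):
  k=0: a=7, p=7, q=1
  k=1: a=3, p=22, q=3
  k=2: a=1, p=29, q=4
  k=3: a=1, p=51, q=7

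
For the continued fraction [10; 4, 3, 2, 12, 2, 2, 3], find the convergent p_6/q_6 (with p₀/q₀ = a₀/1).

Using pₖ = aₖpₖ₋₁ + pₖ₋₂, qₖ = aₖqₖ₋₁ + qₖ₋₂ (with p₋₁=1, p₋₂=0, q₋₁=0, q₋₂=1):
  k=0: a=10, p=10, q=1
  k=1: a=4, p=41, q=4
  k=2: a=3, p=133, q=13
  k=3: a=2, p=307, q=30
  k=4: a=12, p=3817, q=373
  k=5: a=2, p=7941, q=776
  k=6: a=2, p=19699, q=1925

19699/1925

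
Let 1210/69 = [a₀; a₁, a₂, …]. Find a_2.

1210 = 17·69 + 37   →  a_0 = 17
69 = 1·37 + 32   →  a_1 = 1
37 = 1·32 + 5   →  a_2 = 1

1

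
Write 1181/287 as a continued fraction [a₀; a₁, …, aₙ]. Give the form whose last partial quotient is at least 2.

[4; 8, 1, 2, 3, 3]

1181 = 4×287 + 33
287 = 8×33 + 23
33 = 1×23 + 10
23 = 2×10 + 3
10 = 3×3 + 1
3 = 3×1 + 0  (stop)
So 1181/287 = [4; 8, 1, 2, 3, 3].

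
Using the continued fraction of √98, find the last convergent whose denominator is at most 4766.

√98 = [9; 1, 8, 1, 18, …] (period length 4).
Convergents:
  p_0/q_0 = 9/1
  p_1/q_1 = 10/1
  p_2/q_2 = 89/9
  p_3/q_3 = 99/10
  p_4/q_4 = 1871/189
  p_5/q_5 = 1970/199
  p_6/q_6 = 17631/1781
  p_7/q_7 = 19601/1980
  p_8/q_8 = 370449/37421
q_7 = 1980 ≤ 4766 < 37421 = q_8, so the answer is 19601/1980.

19601/1980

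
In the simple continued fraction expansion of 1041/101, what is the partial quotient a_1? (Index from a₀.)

3

1041 = 10·101 + 31   →  a_0 = 10
101 = 3·31 + 8   →  a_1 = 3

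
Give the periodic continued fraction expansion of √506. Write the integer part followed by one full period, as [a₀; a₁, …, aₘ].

[22; 2, 44]

a₀ = ⌊√506⌋ = 22.
With m₀=0, d₀=1 and mₖ₊₁ = dₖaₖ − mₖ, dₖ₊₁ = (n − mₖ₊₁²)/dₖ, aₖ₊₁ = ⌊(a₀+mₖ₊₁)/dₖ₊₁⌋:
  k=1: m=22, d=22, a=2
  k=2: m=22, d=1, a=44
d=1 and a=2a₀=44 at k=2, so the next step gives (m, d) = (22, 22) again — its k=1 value — and the period has length 2.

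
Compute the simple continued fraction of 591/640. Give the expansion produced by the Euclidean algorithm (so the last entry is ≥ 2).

[0; 1, 12, 16, 3]

591 = 0·640 + 591
640 = 1·591 + 49
591 = 12·49 + 3
49 = 16·3 + 1
3 = 3·1 + 0  (stop)
So 591/640 = [0; 1, 12, 16, 3].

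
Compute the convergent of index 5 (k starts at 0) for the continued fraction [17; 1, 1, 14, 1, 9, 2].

Using pₖ = aₖpₖ₋₁ + pₖ₋₂, qₖ = aₖqₖ₋₁ + qₖ₋₂ (with p₋₁=1, p₋₂=0, q₋₁=0, q₋₂=1):
  k=0: a=17, p=17, q=1
  k=1: a=1, p=18, q=1
  k=2: a=1, p=35, q=2
  k=3: a=14, p=508, q=29
  k=4: a=1, p=543, q=31
  k=5: a=9, p=5395, q=308

5395/308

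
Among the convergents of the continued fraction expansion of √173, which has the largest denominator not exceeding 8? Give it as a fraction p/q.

√173 = [13; 6, 1, 1, 6, 26, …] (period length 5).
Convergents:
  p_0/q_0 = 13/1
  p_1/q_1 = 79/6
  p_2/q_2 = 92/7
  p_3/q_3 = 171/13
q_2 = 7 ≤ 8 < 13 = q_3, so the answer is 92/7.

92/7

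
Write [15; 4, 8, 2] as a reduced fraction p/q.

Using pₖ = aₖpₖ₋₁ + pₖ₋₂ and qₖ = aₖqₖ₋₁ + qₖ₋₂:
  k=0: a=15, p=15, q=1
  k=1: a=4, p=61, q=4
  k=2: a=8, p=503, q=33
  k=3: a=2, p=1067, q=70

1067/70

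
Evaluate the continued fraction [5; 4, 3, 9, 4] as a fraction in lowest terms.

Using pₖ = aₖpₖ₋₁ + pₖ₋₂ and qₖ = aₖqₖ₋₁ + qₖ₋₂:
  k=0: a=5, p=5, q=1
  k=1: a=4, p=21, q=4
  k=2: a=3, p=68, q=13
  k=3: a=9, p=633, q=121
  k=4: a=4, p=2600, q=497

2600/497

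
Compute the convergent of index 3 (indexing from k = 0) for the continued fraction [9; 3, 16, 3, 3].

1399/150

Using pₖ = aₖpₖ₋₁ + pₖ₋₂, qₖ = aₖqₖ₋₁ + qₖ₋₂ (with p₋₁=1, p₋₂=0, q₋₁=0, q₋₂=1):
  k=0: a=9, p=9, q=1
  k=1: a=3, p=28, q=3
  k=2: a=16, p=457, q=49
  k=3: a=3, p=1399, q=150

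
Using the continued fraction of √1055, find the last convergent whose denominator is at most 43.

√1055 = [32; 2, 12, 2, 64, …] (period length 4).
Convergents:
  p_0/q_0 = 32/1
  p_1/q_1 = 65/2
  p_2/q_2 = 812/25
  p_3/q_3 = 1689/52
q_2 = 25 ≤ 43 < 52 = q_3, so the answer is 812/25.

812/25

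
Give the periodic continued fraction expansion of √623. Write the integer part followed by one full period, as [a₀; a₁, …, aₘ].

[24; 1, 23, 1, 48]

a₀ = ⌊√623⌋ = 24.
With m₀=0, d₀=1 and mₖ₊₁ = dₖaₖ − mₖ, dₖ₊₁ = (n − mₖ₊₁²)/dₖ, aₖ₊₁ = ⌊(a₀+mₖ₊₁)/dₖ₊₁⌋:
  k=1: m=24, d=47, a=1
  k=2: m=23, d=2, a=23
  k=3: m=23, d=47, a=1
  k=4: m=24, d=1, a=48
d=1 and a=2a₀=48 at k=4, so the next step gives (m, d) = (24, 47) again — its k=1 value — and the period has length 4.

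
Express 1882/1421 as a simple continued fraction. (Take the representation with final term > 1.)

1882 = 1·1421 + 461
1421 = 3·461 + 38
461 = 12·38 + 5
38 = 7·5 + 3
5 = 1·3 + 2
3 = 1·2 + 1
2 = 2·1 + 0  (stop)
So 1882/1421 = [1; 3, 12, 7, 1, 1, 2].

[1; 3, 12, 7, 1, 1, 2]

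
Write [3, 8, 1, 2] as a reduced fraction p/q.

Using pₖ = aₖpₖ₋₁ + pₖ₋₂ and qₖ = aₖqₖ₋₁ + qₖ₋₂:
  k=0: a=3, p=3, q=1
  k=1: a=8, p=25, q=8
  k=2: a=1, p=28, q=9
  k=3: a=2, p=81, q=26

81/26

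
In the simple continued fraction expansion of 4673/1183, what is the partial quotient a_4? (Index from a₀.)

4673 = 3·1183 + 1124   →  a_0 = 3
1183 = 1·1124 + 59   →  a_1 = 1
1124 = 19·59 + 3   →  a_2 = 19
59 = 19·3 + 2   →  a_3 = 19
3 = 1·2 + 1   →  a_4 = 1

1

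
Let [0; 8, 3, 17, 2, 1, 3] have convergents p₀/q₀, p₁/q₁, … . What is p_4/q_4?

107/891

Using pₖ = aₖpₖ₋₁ + pₖ₋₂, qₖ = aₖqₖ₋₁ + qₖ₋₂ (with p₋₁=1, p₋₂=0, q₋₁=0, q₋₂=1):
  k=0: a=0, p=0, q=1
  k=1: a=8, p=1, q=8
  k=2: a=3, p=3, q=25
  k=3: a=17, p=52, q=433
  k=4: a=2, p=107, q=891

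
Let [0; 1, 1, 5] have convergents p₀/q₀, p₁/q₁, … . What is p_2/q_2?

Using pₖ = aₖpₖ₋₁ + pₖ₋₂, qₖ = aₖqₖ₋₁ + qₖ₋₂ (with p₋₁=1, p₋₂=0, q₋₁=0, q₋₂=1):
  k=0: a=0, p=0, q=1
  k=1: a=1, p=1, q=1
  k=2: a=1, p=1, q=2

1/2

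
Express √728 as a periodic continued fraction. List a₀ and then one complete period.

a₀ = ⌊√728⌋ = 26.
With m₀=0, d₀=1 and mₖ₊₁ = dₖaₖ − mₖ, dₖ₊₁ = (n − mₖ₊₁²)/dₖ, aₖ₊₁ = ⌊(a₀+mₖ₊₁)/dₖ₊₁⌋:
  k=1: m=26, d=52, a=1
  k=2: m=26, d=1, a=52
d=1 and a=2a₀=52 at k=2, so the next step gives (m, d) = (26, 52) again — its k=1 value — and the period has length 2.

[26; 1, 52]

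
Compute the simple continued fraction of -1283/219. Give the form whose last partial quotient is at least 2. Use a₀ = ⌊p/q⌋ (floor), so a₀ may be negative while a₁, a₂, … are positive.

[-6; 7, 15, 2]

-1283 = -6×219 + 31
219 = 7×31 + 2
31 = 15×2 + 1
2 = 2×1 + 0  (stop)
So -1283/219 = [-6; 7, 15, 2].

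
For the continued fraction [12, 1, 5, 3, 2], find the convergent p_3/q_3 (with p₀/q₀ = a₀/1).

Using pₖ = aₖpₖ₋₁ + pₖ₋₂, qₖ = aₖqₖ₋₁ + qₖ₋₂ (with p₋₁=1, p₋₂=0, q₋₁=0, q₋₂=1):
  k=0: a=12, p=12, q=1
  k=1: a=1, p=13, q=1
  k=2: a=5, p=77, q=6
  k=3: a=3, p=244, q=19

244/19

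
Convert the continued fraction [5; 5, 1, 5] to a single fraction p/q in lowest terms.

Fold from the inside: start with 5/1.
  1 + 1/5 = 6/5
  5 + 5/6 = 35/6
  5 + 6/35 = 181/35

181/35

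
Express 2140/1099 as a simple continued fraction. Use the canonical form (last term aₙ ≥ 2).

[1; 1, 17, 1, 18, 3]

2140 = 1*1099 + 1041
1099 = 1*1041 + 58
1041 = 17*58 + 55
58 = 1*55 + 3
55 = 18*3 + 1
3 = 3*1 + 0  (stop)
So 2140/1099 = [1; 1, 17, 1, 18, 3].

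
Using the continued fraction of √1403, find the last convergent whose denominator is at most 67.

√1403 = [37; 2, 5, 3, 1, 3, 5, 2, 74, …] (period length 8).
Convergents:
  p_0/q_0 = 37/1
  p_1/q_1 = 75/2
  p_2/q_2 = 412/11
  p_3/q_3 = 1311/35
  p_4/q_4 = 1723/46
  p_5/q_5 = 6480/173
q_4 = 46 ≤ 67 < 173 = q_5, so the answer is 1723/46.

1723/46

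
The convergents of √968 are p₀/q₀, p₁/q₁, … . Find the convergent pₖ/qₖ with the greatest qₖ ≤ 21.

280/9

√968 = [31; 8, 1, 6, 1, 8, 62, …] (period length 6).
Convergents:
  p_0/q_0 = 31/1
  p_1/q_1 = 249/8
  p_2/q_2 = 280/9
  p_3/q_3 = 1929/62
q_2 = 9 ≤ 21 < 62 = q_3, so the answer is 280/9.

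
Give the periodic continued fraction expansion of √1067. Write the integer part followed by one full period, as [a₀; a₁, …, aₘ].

a₀ = ⌊√1067⌋ = 32.
With m₀=0, d₀=1 and mₖ₊₁ = dₖaₖ − mₖ, dₖ₊₁ = (n − mₖ₊₁²)/dₖ, aₖ₊₁ = ⌊(a₀+mₖ₊₁)/dₖ₊₁⌋:
  k=1: m=32, d=43, a=1
  k=2: m=11, d=22, a=1
  k=3: m=11, d=43, a=1
  k=4: m=32, d=1, a=64
d=1 and a=2a₀=64 at k=4, so the next step gives (m, d) = (32, 43) again — its k=1 value — and the period has length 4.

[32; 1, 1, 1, 64]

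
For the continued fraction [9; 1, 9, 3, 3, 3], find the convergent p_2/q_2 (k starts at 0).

Using pₖ = aₖpₖ₋₁ + pₖ₋₂, qₖ = aₖqₖ₋₁ + qₖ₋₂ (with p₋₁=1, p₋₂=0, q₋₁=0, q₋₂=1):
  k=0: a=9, p=9, q=1
  k=1: a=1, p=10, q=1
  k=2: a=9, p=99, q=10

99/10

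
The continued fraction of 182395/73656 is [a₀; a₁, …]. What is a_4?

14

182395 = 2·73656 + 35083   →  a_0 = 2
73656 = 2·35083 + 3490   →  a_1 = 2
35083 = 10·3490 + 183   →  a_2 = 10
3490 = 19·183 + 13   →  a_3 = 19
183 = 14·13 + 1   →  a_4 = 14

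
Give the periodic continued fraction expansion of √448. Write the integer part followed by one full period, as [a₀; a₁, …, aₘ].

a₀ = ⌊√448⌋ = 21.
With m₀=0, d₀=1 and mₖ₊₁ = dₖaₖ − mₖ, dₖ₊₁ = (n − mₖ₊₁²)/dₖ, aₖ₊₁ = ⌊(a₀+mₖ₊₁)/dₖ₊₁⌋:
  k=1: m=21, d=7, a=6
  k=2: m=21, d=1, a=42
d=1 and a=2a₀=42 at k=2, so the next step gives (m, d) = (21, 7) again — its k=1 value — and the period has length 2.

[21; 6, 42]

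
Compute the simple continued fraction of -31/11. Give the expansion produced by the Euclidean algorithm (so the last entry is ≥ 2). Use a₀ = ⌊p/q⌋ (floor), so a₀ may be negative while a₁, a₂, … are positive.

-31 = -3×11 + 2
11 = 5×2 + 1
2 = 2×1 + 0  (stop)
So -31/11 = [-3; 5, 2].

[-3; 5, 2]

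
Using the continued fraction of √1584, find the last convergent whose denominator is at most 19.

√1584 = [39; 1, 3, 1, 78, …] (period length 4).
Convergents:
  p_0/q_0 = 39/1
  p_1/q_1 = 40/1
  p_2/q_2 = 159/4
  p_3/q_3 = 199/5
  p_4/q_4 = 15681/394
q_3 = 5 ≤ 19 < 394 = q_4, so the answer is 199/5.

199/5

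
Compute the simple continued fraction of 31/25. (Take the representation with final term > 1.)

[1; 4, 6]

31 = 1·25 + 6
25 = 4·6 + 1
6 = 6·1 + 0  (stop)
So 31/25 = [1; 4, 6].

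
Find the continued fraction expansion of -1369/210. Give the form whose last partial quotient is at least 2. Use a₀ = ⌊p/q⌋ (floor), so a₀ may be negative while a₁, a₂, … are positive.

[-7; 2, 12, 1, 1, 1, 2]

-1369 = -7×210 + 101
210 = 2×101 + 8
101 = 12×8 + 5
8 = 1×5 + 3
5 = 1×3 + 2
3 = 1×2 + 1
2 = 2×1 + 0  (stop)
So -1369/210 = [-7; 2, 12, 1, 1, 1, 2].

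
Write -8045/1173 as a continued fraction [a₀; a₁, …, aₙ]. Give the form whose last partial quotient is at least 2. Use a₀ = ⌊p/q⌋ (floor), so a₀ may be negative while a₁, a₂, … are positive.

-8045 = -7*1173 + 166
1173 = 7*166 + 11
166 = 15*11 + 1
11 = 11*1 + 0  (stop)
So -8045/1173 = [-7; 7, 15, 11].

[-7; 7, 15, 11]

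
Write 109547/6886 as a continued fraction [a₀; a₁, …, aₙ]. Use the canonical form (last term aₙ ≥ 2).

[15; 1, 9, 1, 18, 16, 2]

109547 = 15·6886 + 6257
6886 = 1·6257 + 629
6257 = 9·629 + 596
629 = 1·596 + 33
596 = 18·33 + 2
33 = 16·2 + 1
2 = 2·1 + 0  (stop)
So 109547/6886 = [15; 1, 9, 1, 18, 16, 2].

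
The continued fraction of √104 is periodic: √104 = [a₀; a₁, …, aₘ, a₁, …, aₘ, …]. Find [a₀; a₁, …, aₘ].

a₀ = ⌊√104⌋ = 10.
With m₀=0, d₀=1 and mₖ₊₁ = dₖaₖ − mₖ, dₖ₊₁ = (n − mₖ₊₁²)/dₖ, aₖ₊₁ = ⌊(a₀+mₖ₊₁)/dₖ₊₁⌋:
  k=1: m=10, d=4, a=5
  k=2: m=10, d=1, a=20
d=1 and a=2a₀=20 at k=2, so the next step gives (m, d) = (10, 4) again — its k=1 value — and the period has length 2.

[10; 5, 20]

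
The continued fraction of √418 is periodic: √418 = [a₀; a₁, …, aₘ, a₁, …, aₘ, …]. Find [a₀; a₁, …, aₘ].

[20; 2, 4, 20, 4, 2, 40]

a₀ = ⌊√418⌋ = 20.
With m₀=0, d₀=1 and mₖ₊₁ = dₖaₖ − mₖ, dₖ₊₁ = (n − mₖ₊₁²)/dₖ, aₖ₊₁ = ⌊(a₀+mₖ₊₁)/dₖ₊₁⌋:
  k=1: m=20, d=18, a=2
  k=2: m=16, d=9, a=4
  k=3: m=20, d=2, a=20
  k=4: m=20, d=9, a=4
  k=5: m=16, d=18, a=2
  k=6: m=20, d=1, a=40
d=1 and a=2a₀=40 at k=6, so the next step gives (m, d) = (20, 18) again — its k=1 value — and the period has length 6.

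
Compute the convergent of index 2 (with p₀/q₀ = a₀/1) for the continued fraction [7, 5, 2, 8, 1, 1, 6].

79/11

Using pₖ = aₖpₖ₋₁ + pₖ₋₂, qₖ = aₖqₖ₋₁ + qₖ₋₂ (with p₋₁=1, p₋₂=0, q₋₁=0, q₋₂=1):
  k=0: a=7, p=7, q=1
  k=1: a=5, p=36, q=5
  k=2: a=2, p=79, q=11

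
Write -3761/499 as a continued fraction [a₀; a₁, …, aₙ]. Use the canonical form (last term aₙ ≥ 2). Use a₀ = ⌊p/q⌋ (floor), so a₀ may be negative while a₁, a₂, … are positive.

-3761 = -8·499 + 231
499 = 2·231 + 37
231 = 6·37 + 9
37 = 4·9 + 1
9 = 9·1 + 0  (stop)
So -3761/499 = [-8; 2, 6, 4, 9].

[-8; 2, 6, 4, 9]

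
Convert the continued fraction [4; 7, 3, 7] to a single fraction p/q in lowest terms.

666/161

Fold from the inside: start with 7/1.
  3 + 1/7 = 22/7
  7 + 7/22 = 161/22
  4 + 22/161 = 666/161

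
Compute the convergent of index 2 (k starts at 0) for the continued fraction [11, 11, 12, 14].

Using pₖ = aₖpₖ₋₁ + pₖ₋₂, qₖ = aₖqₖ₋₁ + qₖ₋₂ (with p₋₁=1, p₋₂=0, q₋₁=0, q₋₂=1):
  k=0: a=11, p=11, q=1
  k=1: a=11, p=122, q=11
  k=2: a=12, p=1475, q=133

1475/133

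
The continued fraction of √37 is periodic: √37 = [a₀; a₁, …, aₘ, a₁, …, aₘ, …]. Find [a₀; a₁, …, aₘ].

a₀ = ⌊√37⌋ = 6.
With m₀=0, d₀=1 and mₖ₊₁ = dₖaₖ − mₖ, dₖ₊₁ = (n − mₖ₊₁²)/dₖ, aₖ₊₁ = ⌊(a₀+mₖ₊₁)/dₖ₊₁⌋:
  k=1: m=6, d=1, a=12
d=1 and a=2a₀=12 at k=1, so the next step gives (m, d) = (6, 1) again — its k=1 value — and the period has length 1.

[6; 12]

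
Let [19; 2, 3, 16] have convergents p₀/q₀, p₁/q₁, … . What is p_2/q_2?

136/7

Using pₖ = aₖpₖ₋₁ + pₖ₋₂, qₖ = aₖqₖ₋₁ + qₖ₋₂ (with p₋₁=1, p₋₂=0, q₋₁=0, q₋₂=1):
  k=0: a=19, p=19, q=1
  k=1: a=2, p=39, q=2
  k=2: a=3, p=136, q=7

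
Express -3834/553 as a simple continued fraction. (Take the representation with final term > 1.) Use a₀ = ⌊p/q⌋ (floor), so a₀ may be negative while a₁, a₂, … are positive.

-3834 = -7·553 + 37
553 = 14·37 + 35
37 = 1·35 + 2
35 = 17·2 + 1
2 = 2·1 + 0  (stop)
So -3834/553 = [-7; 14, 1, 17, 2].

[-7; 14, 1, 17, 2]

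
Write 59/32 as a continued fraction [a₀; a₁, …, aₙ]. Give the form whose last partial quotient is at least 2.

[1; 1, 5, 2, 2]

59 = 1*32 + 27
32 = 1*27 + 5
27 = 5*5 + 2
5 = 2*2 + 1
2 = 2*1 + 0  (stop)
So 59/32 = [1; 1, 5, 2, 2].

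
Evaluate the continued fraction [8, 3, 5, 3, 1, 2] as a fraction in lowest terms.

1538/185

Using pₖ = aₖpₖ₋₁ + pₖ₋₂ and qₖ = aₖqₖ₋₁ + qₖ₋₂:
  k=0: a=8, p=8, q=1
  k=1: a=3, p=25, q=3
  k=2: a=5, p=133, q=16
  k=3: a=3, p=424, q=51
  k=4: a=1, p=557, q=67
  k=5: a=2, p=1538, q=185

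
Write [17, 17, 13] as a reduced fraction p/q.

Fold from the inside: start with 13/1.
  17 + 1/13 = 222/13
  17 + 13/222 = 3787/222

3787/222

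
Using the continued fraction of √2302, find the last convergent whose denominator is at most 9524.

√2302 = [47; 1, 46, 1, 94, …] (period length 4).
Convergents:
  p_0/q_0 = 47/1
  p_1/q_1 = 48/1
  p_2/q_2 = 2255/47
  p_3/q_3 = 2303/48
  p_4/q_4 = 218737/4559
  p_5/q_5 = 221040/4607
  p_6/q_6 = 10386577/216481
q_5 = 4607 ≤ 9524 < 216481 = q_6, so the answer is 221040/4607.

221040/4607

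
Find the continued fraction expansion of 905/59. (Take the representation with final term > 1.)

[15; 2, 1, 19]

905 = 15*59 + 20
59 = 2*20 + 19
20 = 1*19 + 1
19 = 19*1 + 0  (stop)
So 905/59 = [15; 2, 1, 19].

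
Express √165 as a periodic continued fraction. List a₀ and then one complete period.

a₀ = ⌊√165⌋ = 12.
With m₀=0, d₀=1 and mₖ₊₁ = dₖaₖ − mₖ, dₖ₊₁ = (n − mₖ₊₁²)/dₖ, aₖ₊₁ = ⌊(a₀+mₖ₊₁)/dₖ₊₁⌋:
  k=1: m=12, d=21, a=1
  k=2: m=9, d=4, a=5
  k=3: m=11, d=11, a=2
  k=4: m=11, d=4, a=5
  k=5: m=9, d=21, a=1
  k=6: m=12, d=1, a=24
d=1 and a=2a₀=24 at k=6, so the next step gives (m, d) = (12, 21) again — its k=1 value — and the period has length 6.

[12; 1, 5, 2, 5, 1, 24]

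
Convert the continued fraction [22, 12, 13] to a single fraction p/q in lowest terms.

3467/157

Fold from the inside: start with 13/1.
  12 + 1/13 = 157/13
  22 + 13/157 = 3467/157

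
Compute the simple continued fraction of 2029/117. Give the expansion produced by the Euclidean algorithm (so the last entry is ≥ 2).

2029 = 17×117 + 40
117 = 2×40 + 37
40 = 1×37 + 3
37 = 12×3 + 1
3 = 3×1 + 0  (stop)
So 2029/117 = [17; 2, 1, 12, 3].

[17; 2, 1, 12, 3]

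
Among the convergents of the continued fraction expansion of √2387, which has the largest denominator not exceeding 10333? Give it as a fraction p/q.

233927/4788

√2387 = [48; 1, 5, 1, 96, …] (period length 4).
Convergents:
  p_0/q_0 = 48/1
  p_1/q_1 = 49/1
  p_2/q_2 = 293/6
  p_3/q_3 = 342/7
  p_4/q_4 = 33125/678
  p_5/q_5 = 33467/685
  p_6/q_6 = 200460/4103
  p_7/q_7 = 233927/4788
  p_8/q_8 = 22657452/463751
q_7 = 4788 ≤ 10333 < 463751 = q_8, so the answer is 233927/4788.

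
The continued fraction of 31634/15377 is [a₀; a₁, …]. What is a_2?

31634 = 2·15377 + 880   →  a_0 = 2
15377 = 17·880 + 417   →  a_1 = 17
880 = 2·417 + 46   →  a_2 = 2

2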